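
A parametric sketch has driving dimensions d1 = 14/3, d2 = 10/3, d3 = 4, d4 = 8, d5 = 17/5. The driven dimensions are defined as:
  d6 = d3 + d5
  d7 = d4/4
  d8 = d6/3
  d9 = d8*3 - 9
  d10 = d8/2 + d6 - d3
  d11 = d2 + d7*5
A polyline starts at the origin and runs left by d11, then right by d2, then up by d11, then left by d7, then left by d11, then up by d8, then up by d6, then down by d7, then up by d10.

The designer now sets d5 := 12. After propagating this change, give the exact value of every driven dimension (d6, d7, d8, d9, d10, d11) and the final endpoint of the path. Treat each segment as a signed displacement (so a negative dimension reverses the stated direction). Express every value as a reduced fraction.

Apply edit: d5 := 12
  d6 = d3 + d5 = 16
  d7 = d4/4 = 2
  d8 = d6/3 = 16/3
  d9 = d8*3 - 9 = 7
  d10 = d8/2 + d6 - d3 = 44/3
  d11 = d2 + d7*5 = 40/3
Walk from origin (0, 0):
  seg 1: left by d11 = 40/3 → (-40/3, 0)
  seg 2: right by d2 = 10/3 → (-10, 0)
  seg 3: up by d11 = 40/3 → (-10, 40/3)
  seg 4: left by d7 = 2 → (-12, 40/3)
  seg 5: left by d11 = 40/3 → (-76/3, 40/3)
  seg 6: up by d8 = 16/3 → (-76/3, 56/3)
  seg 7: up by d6 = 16 → (-76/3, 104/3)
  seg 8: down by d7 = 2 → (-76/3, 98/3)
  seg 9: up by d10 = 44/3 → (-76/3, 142/3)

d6 = 16
d7 = 2
d8 = 16/3
d9 = 7
d10 = 44/3
d11 = 40/3
endpoint = (-76/3, 142/3)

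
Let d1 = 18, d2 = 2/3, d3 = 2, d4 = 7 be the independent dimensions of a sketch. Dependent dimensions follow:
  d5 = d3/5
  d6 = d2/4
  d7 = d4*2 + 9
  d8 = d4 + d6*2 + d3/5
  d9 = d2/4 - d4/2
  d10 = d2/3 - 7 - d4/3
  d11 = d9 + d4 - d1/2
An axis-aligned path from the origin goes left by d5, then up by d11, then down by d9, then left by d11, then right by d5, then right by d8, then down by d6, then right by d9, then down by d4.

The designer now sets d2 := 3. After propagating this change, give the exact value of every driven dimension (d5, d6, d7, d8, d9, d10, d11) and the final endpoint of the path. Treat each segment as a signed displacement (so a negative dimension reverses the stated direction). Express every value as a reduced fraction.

d5 = 2/5
d6 = 3/4
d7 = 23
d8 = 89/10
d9 = -11/4
d10 = -25/3
d11 = -19/4
endpoint = (109/10, -39/4)

Apply edit: d2 := 3
  d5 = d3/5 = 2/5
  d6 = d2/4 = 3/4
  d7 = d4*2 + 9 = 23
  d8 = d4 + d6*2 + d3/5 = 89/10
  d9 = d2/4 - d4/2 = -11/4
  d10 = d2/3 - 7 - d4/3 = -25/3
  d11 = d9 + d4 - d1/2 = -19/4
Walk from origin (0, 0):
  seg 1: left by d5 = 2/5 → (-2/5, 0)
  seg 2: up by d11 = -19/4 → (-2/5, -19/4)
  seg 3: down by d9 = -11/4 → (-2/5, -2)
  seg 4: left by d11 = -19/4 → (87/20, -2)
  seg 5: right by d5 = 2/5 → (19/4, -2)
  seg 6: right by d8 = 89/10 → (273/20, -2)
  seg 7: down by d6 = 3/4 → (273/20, -11/4)
  seg 8: right by d9 = -11/4 → (109/10, -11/4)
  seg 9: down by d4 = 7 → (109/10, -39/4)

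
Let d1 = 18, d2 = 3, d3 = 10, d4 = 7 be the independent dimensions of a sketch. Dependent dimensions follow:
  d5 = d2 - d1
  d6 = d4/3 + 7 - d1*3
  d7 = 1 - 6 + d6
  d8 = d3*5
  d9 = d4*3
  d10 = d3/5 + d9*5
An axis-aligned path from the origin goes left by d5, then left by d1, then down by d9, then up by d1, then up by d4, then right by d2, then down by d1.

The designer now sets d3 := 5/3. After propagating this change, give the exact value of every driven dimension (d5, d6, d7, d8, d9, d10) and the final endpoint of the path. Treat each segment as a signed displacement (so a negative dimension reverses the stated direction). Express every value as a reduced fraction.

Apply edit: d3 := 5/3
  d5 = d2 - d1 = -15
  d6 = d4/3 + 7 - d1*3 = -134/3
  d7 = 1 - 6 + d6 = -149/3
  d8 = d3*5 = 25/3
  d9 = d4*3 = 21
  d10 = d3/5 + d9*5 = 316/3
Walk from origin (0, 0):
  seg 1: left by d5 = -15 → (15, 0)
  seg 2: left by d1 = 18 → (-3, 0)
  seg 3: down by d9 = 21 → (-3, -21)
  seg 4: up by d1 = 18 → (-3, -3)
  seg 5: up by d4 = 7 → (-3, 4)
  seg 6: right by d2 = 3 → (0, 4)
  seg 7: down by d1 = 18 → (0, -14)

d5 = -15
d6 = -134/3
d7 = -149/3
d8 = 25/3
d9 = 21
d10 = 316/3
endpoint = (0, -14)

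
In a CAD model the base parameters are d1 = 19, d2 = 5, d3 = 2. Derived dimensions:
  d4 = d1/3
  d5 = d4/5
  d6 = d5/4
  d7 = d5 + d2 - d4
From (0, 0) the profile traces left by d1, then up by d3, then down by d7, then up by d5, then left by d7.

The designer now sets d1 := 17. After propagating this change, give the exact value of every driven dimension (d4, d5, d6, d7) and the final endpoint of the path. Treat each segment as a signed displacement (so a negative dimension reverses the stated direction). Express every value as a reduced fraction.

Apply edit: d1 := 17
  d4 = d1/3 = 17/3
  d5 = d4/5 = 17/15
  d6 = d5/4 = 17/60
  d7 = d5 + d2 - d4 = 7/15
Walk from origin (0, 0):
  seg 1: left by d1 = 17 → (-17, 0)
  seg 2: up by d3 = 2 → (-17, 2)
  seg 3: down by d7 = 7/15 → (-17, 23/15)
  seg 4: up by d5 = 17/15 → (-17, 8/3)
  seg 5: left by d7 = 7/15 → (-262/15, 8/3)

d4 = 17/3
d5 = 17/15
d6 = 17/60
d7 = 7/15
endpoint = (-262/15, 8/3)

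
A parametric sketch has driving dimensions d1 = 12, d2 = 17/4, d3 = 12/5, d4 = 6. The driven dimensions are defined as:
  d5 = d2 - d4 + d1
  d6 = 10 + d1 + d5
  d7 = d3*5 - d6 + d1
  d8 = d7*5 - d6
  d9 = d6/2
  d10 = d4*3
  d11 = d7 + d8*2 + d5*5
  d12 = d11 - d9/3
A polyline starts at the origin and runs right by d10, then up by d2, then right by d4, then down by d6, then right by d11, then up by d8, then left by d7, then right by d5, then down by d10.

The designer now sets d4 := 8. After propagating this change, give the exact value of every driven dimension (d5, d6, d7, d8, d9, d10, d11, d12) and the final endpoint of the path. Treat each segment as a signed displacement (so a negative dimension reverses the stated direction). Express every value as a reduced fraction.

Apply edit: d4 := 8
  d5 = d2 - d4 + d1 = 33/4
  d6 = 10 + d1 + d5 = 121/4
  d7 = d3*5 - d6 + d1 = -25/4
  d8 = d7*5 - d6 = -123/2
  d9 = d6/2 = 121/8
  d10 = d4*3 = 24
  d11 = d7 + d8*2 + d5*5 = -88
  d12 = d11 - d9/3 = -2233/24
Walk from origin (0, 0):
  seg 1: right by d10 = 24 → (24, 0)
  seg 2: up by d2 = 17/4 → (24, 17/4)
  seg 3: right by d4 = 8 → (32, 17/4)
  seg 4: down by d6 = 121/4 → (32, -26)
  seg 5: right by d11 = -88 → (-56, -26)
  seg 6: up by d8 = -123/2 → (-56, -175/2)
  seg 7: left by d7 = -25/4 → (-199/4, -175/2)
  seg 8: right by d5 = 33/4 → (-83/2, -175/2)
  seg 9: down by d10 = 24 → (-83/2, -223/2)

d5 = 33/4
d6 = 121/4
d7 = -25/4
d8 = -123/2
d9 = 121/8
d10 = 24
d11 = -88
d12 = -2233/24
endpoint = (-83/2, -223/2)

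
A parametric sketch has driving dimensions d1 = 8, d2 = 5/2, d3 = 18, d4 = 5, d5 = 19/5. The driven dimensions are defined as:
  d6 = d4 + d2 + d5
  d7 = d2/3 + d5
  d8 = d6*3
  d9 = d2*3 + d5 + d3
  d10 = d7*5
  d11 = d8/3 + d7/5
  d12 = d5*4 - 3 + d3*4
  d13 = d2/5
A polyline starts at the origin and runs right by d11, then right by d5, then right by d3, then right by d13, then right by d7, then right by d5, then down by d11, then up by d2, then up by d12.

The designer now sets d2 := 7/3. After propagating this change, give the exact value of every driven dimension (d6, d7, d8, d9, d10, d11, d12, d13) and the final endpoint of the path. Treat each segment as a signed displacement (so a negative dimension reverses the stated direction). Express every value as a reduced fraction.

Apply edit: d2 := 7/3
  d6 = d4 + d2 + d5 = 167/15
  d7 = d2/3 + d5 = 206/45
  d8 = d6*3 = 167/5
  d9 = d2*3 + d5 + d3 = 144/5
  d10 = d7*5 = 206/9
  d11 = d8/3 + d7/5 = 2711/225
  d12 = d5*4 - 3 + d3*4 = 421/5
  d13 = d2/5 = 7/15
Walk from origin (0, 0):
  seg 1: right by d11 = 2711/225 → (2711/225, 0)
  seg 2: right by d5 = 19/5 → (3566/225, 0)
  seg 3: right by d3 = 18 → (7616/225, 0)
  seg 4: right by d13 = 7/15 → (7721/225, 0)
  seg 5: right by d7 = 206/45 → (2917/75, 0)
  seg 6: right by d5 = 19/5 → (3202/75, 0)
  seg 7: down by d11 = 2711/225 → (3202/75, -2711/225)
  seg 8: up by d2 = 7/3 → (3202/75, -2186/225)
  seg 9: up by d12 = 421/5 → (3202/75, 16759/225)

d6 = 167/15
d7 = 206/45
d8 = 167/5
d9 = 144/5
d10 = 206/9
d11 = 2711/225
d12 = 421/5
d13 = 7/15
endpoint = (3202/75, 16759/225)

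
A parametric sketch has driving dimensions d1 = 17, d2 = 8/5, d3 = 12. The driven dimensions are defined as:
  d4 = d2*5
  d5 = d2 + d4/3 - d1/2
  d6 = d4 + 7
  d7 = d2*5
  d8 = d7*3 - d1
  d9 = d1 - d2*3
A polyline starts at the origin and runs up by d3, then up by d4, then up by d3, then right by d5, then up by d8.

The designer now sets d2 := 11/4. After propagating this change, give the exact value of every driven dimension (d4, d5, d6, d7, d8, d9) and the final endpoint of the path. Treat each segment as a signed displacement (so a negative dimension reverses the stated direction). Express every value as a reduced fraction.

Apply edit: d2 := 11/4
  d4 = d2*5 = 55/4
  d5 = d2 + d4/3 - d1/2 = -7/6
  d6 = d4 + 7 = 83/4
  d7 = d2*5 = 55/4
  d8 = d7*3 - d1 = 97/4
  d9 = d1 - d2*3 = 35/4
Walk from origin (0, 0):
  seg 1: up by d3 = 12 → (0, 12)
  seg 2: up by d4 = 55/4 → (0, 103/4)
  seg 3: up by d3 = 12 → (0, 151/4)
  seg 4: right by d5 = -7/6 → (-7/6, 151/4)
  seg 5: up by d8 = 97/4 → (-7/6, 62)

d4 = 55/4
d5 = -7/6
d6 = 83/4
d7 = 55/4
d8 = 97/4
d9 = 35/4
endpoint = (-7/6, 62)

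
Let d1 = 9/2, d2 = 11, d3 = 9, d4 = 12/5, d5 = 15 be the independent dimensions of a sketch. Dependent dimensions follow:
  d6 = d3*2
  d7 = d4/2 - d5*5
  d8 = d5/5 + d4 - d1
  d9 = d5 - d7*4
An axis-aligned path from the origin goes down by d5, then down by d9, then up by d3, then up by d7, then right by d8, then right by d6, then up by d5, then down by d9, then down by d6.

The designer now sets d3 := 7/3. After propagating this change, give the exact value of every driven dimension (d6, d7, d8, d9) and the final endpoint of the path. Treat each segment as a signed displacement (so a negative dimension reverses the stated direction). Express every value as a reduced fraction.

d6 = 14/3
d7 = -369/5
d8 = 9/10
d9 = 1551/5
endpoint = (167/30, -10448/15)

Apply edit: d3 := 7/3
  d6 = d3*2 = 14/3
  d7 = d4/2 - d5*5 = -369/5
  d8 = d5/5 + d4 - d1 = 9/10
  d9 = d5 - d7*4 = 1551/5
Walk from origin (0, 0):
  seg 1: down by d5 = 15 → (0, -15)
  seg 2: down by d9 = 1551/5 → (0, -1626/5)
  seg 3: up by d3 = 7/3 → (0, -4843/15)
  seg 4: up by d7 = -369/5 → (0, -1190/3)
  seg 5: right by d8 = 9/10 → (9/10, -1190/3)
  seg 6: right by d6 = 14/3 → (167/30, -1190/3)
  seg 7: up by d5 = 15 → (167/30, -1145/3)
  seg 8: down by d9 = 1551/5 → (167/30, -10378/15)
  seg 9: down by d6 = 14/3 → (167/30, -10448/15)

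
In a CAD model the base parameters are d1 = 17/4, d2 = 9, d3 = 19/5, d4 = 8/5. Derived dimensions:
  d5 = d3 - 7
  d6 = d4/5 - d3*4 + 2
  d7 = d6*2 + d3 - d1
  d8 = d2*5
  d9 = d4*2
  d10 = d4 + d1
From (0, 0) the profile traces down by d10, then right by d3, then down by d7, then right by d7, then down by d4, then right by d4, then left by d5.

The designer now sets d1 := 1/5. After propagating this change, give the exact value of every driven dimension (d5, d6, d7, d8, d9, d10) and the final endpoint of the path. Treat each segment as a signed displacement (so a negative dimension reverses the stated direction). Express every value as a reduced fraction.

d5 = -16/5
d6 = -322/25
d7 = -554/25
d8 = 45
d9 = 16/5
d10 = 9/5
endpoint = (-339/25, 469/25)

Apply edit: d1 := 1/5
  d5 = d3 - 7 = -16/5
  d6 = d4/5 - d3*4 + 2 = -322/25
  d7 = d6*2 + d3 - d1 = -554/25
  d8 = d2*5 = 45
  d9 = d4*2 = 16/5
  d10 = d4 + d1 = 9/5
Walk from origin (0, 0):
  seg 1: down by d10 = 9/5 → (0, -9/5)
  seg 2: right by d3 = 19/5 → (19/5, -9/5)
  seg 3: down by d7 = -554/25 → (19/5, 509/25)
  seg 4: right by d7 = -554/25 → (-459/25, 509/25)
  seg 5: down by d4 = 8/5 → (-459/25, 469/25)
  seg 6: right by d4 = 8/5 → (-419/25, 469/25)
  seg 7: left by d5 = -16/5 → (-339/25, 469/25)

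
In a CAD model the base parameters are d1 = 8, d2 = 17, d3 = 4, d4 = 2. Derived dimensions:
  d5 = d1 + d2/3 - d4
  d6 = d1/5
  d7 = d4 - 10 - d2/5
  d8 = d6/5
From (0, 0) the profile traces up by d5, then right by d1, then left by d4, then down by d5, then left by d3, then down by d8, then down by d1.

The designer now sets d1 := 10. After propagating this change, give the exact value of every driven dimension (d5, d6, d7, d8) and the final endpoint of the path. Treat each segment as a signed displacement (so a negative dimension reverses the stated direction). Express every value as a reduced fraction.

d5 = 41/3
d6 = 2
d7 = -57/5
d8 = 2/5
endpoint = (4, -52/5)

Apply edit: d1 := 10
  d5 = d1 + d2/3 - d4 = 41/3
  d6 = d1/5 = 2
  d7 = d4 - 10 - d2/5 = -57/5
  d8 = d6/5 = 2/5
Walk from origin (0, 0):
  seg 1: up by d5 = 41/3 → (0, 41/3)
  seg 2: right by d1 = 10 → (10, 41/3)
  seg 3: left by d4 = 2 → (8, 41/3)
  seg 4: down by d5 = 41/3 → (8, 0)
  seg 5: left by d3 = 4 → (4, 0)
  seg 6: down by d8 = 2/5 → (4, -2/5)
  seg 7: down by d1 = 10 → (4, -52/5)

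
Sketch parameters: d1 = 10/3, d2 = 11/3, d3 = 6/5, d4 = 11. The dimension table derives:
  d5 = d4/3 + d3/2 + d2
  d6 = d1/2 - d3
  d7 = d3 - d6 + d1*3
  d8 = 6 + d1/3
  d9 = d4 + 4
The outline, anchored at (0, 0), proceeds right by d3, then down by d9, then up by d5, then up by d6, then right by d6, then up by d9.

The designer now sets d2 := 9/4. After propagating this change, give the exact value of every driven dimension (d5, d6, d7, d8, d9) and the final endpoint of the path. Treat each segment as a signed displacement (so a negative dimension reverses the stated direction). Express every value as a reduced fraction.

Apply edit: d2 := 9/4
  d5 = d4/3 + d3/2 + d2 = 391/60
  d6 = d1/2 - d3 = 7/15
  d7 = d3 - d6 + d1*3 = 161/15
  d8 = 6 + d1/3 = 64/9
  d9 = d4 + 4 = 15
Walk from origin (0, 0):
  seg 1: right by d3 = 6/5 → (6/5, 0)
  seg 2: down by d9 = 15 → (6/5, -15)
  seg 3: up by d5 = 391/60 → (6/5, -509/60)
  seg 4: up by d6 = 7/15 → (6/5, -481/60)
  seg 5: right by d6 = 7/15 → (5/3, -481/60)
  seg 6: up by d9 = 15 → (5/3, 419/60)

d5 = 391/60
d6 = 7/15
d7 = 161/15
d8 = 64/9
d9 = 15
endpoint = (5/3, 419/60)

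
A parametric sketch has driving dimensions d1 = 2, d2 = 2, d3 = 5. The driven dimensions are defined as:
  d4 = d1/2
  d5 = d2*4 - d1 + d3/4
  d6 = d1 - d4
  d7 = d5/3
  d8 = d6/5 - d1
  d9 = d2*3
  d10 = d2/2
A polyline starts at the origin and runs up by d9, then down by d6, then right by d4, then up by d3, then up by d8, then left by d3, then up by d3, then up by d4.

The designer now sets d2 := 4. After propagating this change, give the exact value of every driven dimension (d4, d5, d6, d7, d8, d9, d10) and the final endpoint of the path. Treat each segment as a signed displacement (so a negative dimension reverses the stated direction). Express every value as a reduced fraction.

d4 = 1
d5 = 61/4
d6 = 1
d7 = 61/12
d8 = -9/5
d9 = 12
d10 = 2
endpoint = (-4, 101/5)

Apply edit: d2 := 4
  d4 = d1/2 = 1
  d5 = d2*4 - d1 + d3/4 = 61/4
  d6 = d1 - d4 = 1
  d7 = d5/3 = 61/12
  d8 = d6/5 - d1 = -9/5
  d9 = d2*3 = 12
  d10 = d2/2 = 2
Walk from origin (0, 0):
  seg 1: up by d9 = 12 → (0, 12)
  seg 2: down by d6 = 1 → (0, 11)
  seg 3: right by d4 = 1 → (1, 11)
  seg 4: up by d3 = 5 → (1, 16)
  seg 5: up by d8 = -9/5 → (1, 71/5)
  seg 6: left by d3 = 5 → (-4, 71/5)
  seg 7: up by d3 = 5 → (-4, 96/5)
  seg 8: up by d4 = 1 → (-4, 101/5)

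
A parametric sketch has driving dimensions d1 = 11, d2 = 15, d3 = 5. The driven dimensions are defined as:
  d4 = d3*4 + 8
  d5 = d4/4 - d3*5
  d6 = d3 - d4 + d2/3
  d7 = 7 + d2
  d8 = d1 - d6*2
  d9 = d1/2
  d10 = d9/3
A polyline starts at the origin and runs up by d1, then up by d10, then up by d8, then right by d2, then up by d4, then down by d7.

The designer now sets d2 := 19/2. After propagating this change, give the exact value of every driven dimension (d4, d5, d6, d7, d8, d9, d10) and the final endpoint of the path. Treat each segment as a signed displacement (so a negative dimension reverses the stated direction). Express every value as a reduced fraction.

d4 = 28
d5 = -18
d6 = -119/6
d7 = 33/2
d8 = 152/3
d9 = 11/2
d10 = 11/6
endpoint = (19/2, 75)

Apply edit: d2 := 19/2
  d4 = d3*4 + 8 = 28
  d5 = d4/4 - d3*5 = -18
  d6 = d3 - d4 + d2/3 = -119/6
  d7 = 7 + d2 = 33/2
  d8 = d1 - d6*2 = 152/3
  d9 = d1/2 = 11/2
  d10 = d9/3 = 11/6
Walk from origin (0, 0):
  seg 1: up by d1 = 11 → (0, 11)
  seg 2: up by d10 = 11/6 → (0, 77/6)
  seg 3: up by d8 = 152/3 → (0, 127/2)
  seg 4: right by d2 = 19/2 → (19/2, 127/2)
  seg 5: up by d4 = 28 → (19/2, 183/2)
  seg 6: down by d7 = 33/2 → (19/2, 75)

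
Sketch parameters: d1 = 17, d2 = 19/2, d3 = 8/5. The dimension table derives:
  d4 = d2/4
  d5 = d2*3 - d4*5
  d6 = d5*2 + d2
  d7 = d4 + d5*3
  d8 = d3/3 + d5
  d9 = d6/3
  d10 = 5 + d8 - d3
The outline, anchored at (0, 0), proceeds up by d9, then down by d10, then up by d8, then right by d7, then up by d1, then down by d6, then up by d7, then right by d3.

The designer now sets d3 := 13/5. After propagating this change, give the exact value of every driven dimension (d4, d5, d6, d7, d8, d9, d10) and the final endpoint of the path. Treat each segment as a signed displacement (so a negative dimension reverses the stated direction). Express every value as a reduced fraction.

Apply edit: d3 := 13/5
  d4 = d2/4 = 19/8
  d5 = d2*3 - d4*5 = 133/8
  d6 = d5*2 + d2 = 171/4
  d7 = d4 + d5*3 = 209/4
  d8 = d3/3 + d5 = 2099/120
  d9 = d6/3 = 57/4
  d10 = 5 + d8 - d3 = 2387/120
Walk from origin (0, 0):
  seg 1: up by d9 = 57/4 → (0, 57/4)
  seg 2: down by d10 = 2387/120 → (0, -677/120)
  seg 3: up by d8 = 2099/120 → (0, 237/20)
  seg 4: right by d7 = 209/4 → (209/4, 237/20)
  seg 5: up by d1 = 17 → (209/4, 577/20)
  seg 6: down by d6 = 171/4 → (209/4, -139/10)
  seg 7: up by d7 = 209/4 → (209/4, 767/20)
  seg 8: right by d3 = 13/5 → (1097/20, 767/20)

d4 = 19/8
d5 = 133/8
d6 = 171/4
d7 = 209/4
d8 = 2099/120
d9 = 57/4
d10 = 2387/120
endpoint = (1097/20, 767/20)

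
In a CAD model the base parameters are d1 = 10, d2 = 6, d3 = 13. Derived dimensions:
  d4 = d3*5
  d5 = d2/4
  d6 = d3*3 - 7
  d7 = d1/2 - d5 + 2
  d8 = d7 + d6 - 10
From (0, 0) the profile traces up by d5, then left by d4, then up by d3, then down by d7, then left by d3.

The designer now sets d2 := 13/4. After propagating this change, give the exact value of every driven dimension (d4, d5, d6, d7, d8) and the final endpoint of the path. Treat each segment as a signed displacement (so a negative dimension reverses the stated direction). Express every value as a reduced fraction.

Apply edit: d2 := 13/4
  d4 = d3*5 = 65
  d5 = d2/4 = 13/16
  d6 = d3*3 - 7 = 32
  d7 = d1/2 - d5 + 2 = 99/16
  d8 = d7 + d6 - 10 = 451/16
Walk from origin (0, 0):
  seg 1: up by d5 = 13/16 → (0, 13/16)
  seg 2: left by d4 = 65 → (-65, 13/16)
  seg 3: up by d3 = 13 → (-65, 221/16)
  seg 4: down by d7 = 99/16 → (-65, 61/8)
  seg 5: left by d3 = 13 → (-78, 61/8)

d4 = 65
d5 = 13/16
d6 = 32
d7 = 99/16
d8 = 451/16
endpoint = (-78, 61/8)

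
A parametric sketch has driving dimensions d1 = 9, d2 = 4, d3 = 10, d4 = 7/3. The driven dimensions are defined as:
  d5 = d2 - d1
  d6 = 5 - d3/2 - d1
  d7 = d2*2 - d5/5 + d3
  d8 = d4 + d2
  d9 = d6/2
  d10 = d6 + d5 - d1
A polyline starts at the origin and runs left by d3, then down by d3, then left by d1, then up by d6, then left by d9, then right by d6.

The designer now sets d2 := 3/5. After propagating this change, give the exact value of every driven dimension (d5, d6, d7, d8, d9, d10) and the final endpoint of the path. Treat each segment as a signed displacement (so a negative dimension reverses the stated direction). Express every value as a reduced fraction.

Apply edit: d2 := 3/5
  d5 = d2 - d1 = -42/5
  d6 = 5 - d3/2 - d1 = -9
  d7 = d2*2 - d5/5 + d3 = 322/25
  d8 = d4 + d2 = 44/15
  d9 = d6/2 = -9/2
  d10 = d6 + d5 - d1 = -132/5
Walk from origin (0, 0):
  seg 1: left by d3 = 10 → (-10, 0)
  seg 2: down by d3 = 10 → (-10, -10)
  seg 3: left by d1 = 9 → (-19, -10)
  seg 4: up by d6 = -9 → (-19, -19)
  seg 5: left by d9 = -9/2 → (-29/2, -19)
  seg 6: right by d6 = -9 → (-47/2, -19)

d5 = -42/5
d6 = -9
d7 = 322/25
d8 = 44/15
d9 = -9/2
d10 = -132/5
endpoint = (-47/2, -19)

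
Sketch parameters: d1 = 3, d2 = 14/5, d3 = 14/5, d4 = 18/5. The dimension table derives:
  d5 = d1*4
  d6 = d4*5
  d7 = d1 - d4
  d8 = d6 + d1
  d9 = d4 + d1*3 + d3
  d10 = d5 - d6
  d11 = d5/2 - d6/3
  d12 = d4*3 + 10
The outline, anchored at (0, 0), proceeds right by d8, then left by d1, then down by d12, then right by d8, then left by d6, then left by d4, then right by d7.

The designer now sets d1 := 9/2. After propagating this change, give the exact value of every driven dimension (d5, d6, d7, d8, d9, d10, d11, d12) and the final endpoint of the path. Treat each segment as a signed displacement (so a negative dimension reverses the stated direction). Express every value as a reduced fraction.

d5 = 18
d6 = 18
d7 = 9/10
d8 = 45/2
d9 = 199/10
d10 = 0
d11 = 3
d12 = 104/5
endpoint = (99/5, -104/5)

Apply edit: d1 := 9/2
  d5 = d1*4 = 18
  d6 = d4*5 = 18
  d7 = d1 - d4 = 9/10
  d8 = d6 + d1 = 45/2
  d9 = d4 + d1*3 + d3 = 199/10
  d10 = d5 - d6 = 0
  d11 = d5/2 - d6/3 = 3
  d12 = d4*3 + 10 = 104/5
Walk from origin (0, 0):
  seg 1: right by d8 = 45/2 → (45/2, 0)
  seg 2: left by d1 = 9/2 → (18, 0)
  seg 3: down by d12 = 104/5 → (18, -104/5)
  seg 4: right by d8 = 45/2 → (81/2, -104/5)
  seg 5: left by d6 = 18 → (45/2, -104/5)
  seg 6: left by d4 = 18/5 → (189/10, -104/5)
  seg 7: right by d7 = 9/10 → (99/5, -104/5)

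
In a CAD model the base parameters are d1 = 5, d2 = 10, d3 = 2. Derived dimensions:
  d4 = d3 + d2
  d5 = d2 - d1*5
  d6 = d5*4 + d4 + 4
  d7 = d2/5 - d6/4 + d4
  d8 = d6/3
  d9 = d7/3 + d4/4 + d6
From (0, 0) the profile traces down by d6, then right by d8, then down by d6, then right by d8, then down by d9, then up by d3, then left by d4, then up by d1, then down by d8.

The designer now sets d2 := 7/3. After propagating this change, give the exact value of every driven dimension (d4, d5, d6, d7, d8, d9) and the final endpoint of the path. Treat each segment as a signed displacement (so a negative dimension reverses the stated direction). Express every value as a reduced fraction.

d4 = 13/3
d5 = -68/3
d6 = -247/3
d7 = 1523/60
d8 = -247/9
d9 = -6551/90
endpoint = (-533/9, 2719/10)

Apply edit: d2 := 7/3
  d4 = d3 + d2 = 13/3
  d5 = d2 - d1*5 = -68/3
  d6 = d5*4 + d4 + 4 = -247/3
  d7 = d2/5 - d6/4 + d4 = 1523/60
  d8 = d6/3 = -247/9
  d9 = d7/3 + d4/4 + d6 = -6551/90
Walk from origin (0, 0):
  seg 1: down by d6 = -247/3 → (0, 247/3)
  seg 2: right by d8 = -247/9 → (-247/9, 247/3)
  seg 3: down by d6 = -247/3 → (-247/9, 494/3)
  seg 4: right by d8 = -247/9 → (-494/9, 494/3)
  seg 5: down by d9 = -6551/90 → (-494/9, 21371/90)
  seg 6: up by d3 = 2 → (-494/9, 21551/90)
  seg 7: left by d4 = 13/3 → (-533/9, 21551/90)
  seg 8: up by d1 = 5 → (-533/9, 22001/90)
  seg 9: down by d8 = -247/9 → (-533/9, 2719/10)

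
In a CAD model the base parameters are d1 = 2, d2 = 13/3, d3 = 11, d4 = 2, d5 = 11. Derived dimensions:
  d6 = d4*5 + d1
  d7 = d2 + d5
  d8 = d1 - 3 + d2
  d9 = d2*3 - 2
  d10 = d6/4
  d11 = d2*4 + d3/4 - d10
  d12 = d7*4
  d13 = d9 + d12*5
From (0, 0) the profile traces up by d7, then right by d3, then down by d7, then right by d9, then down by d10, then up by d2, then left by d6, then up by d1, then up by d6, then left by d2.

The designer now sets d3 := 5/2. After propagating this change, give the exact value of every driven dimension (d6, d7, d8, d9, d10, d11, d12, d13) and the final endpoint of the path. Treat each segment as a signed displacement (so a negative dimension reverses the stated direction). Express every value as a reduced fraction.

Apply edit: d3 := 5/2
  d6 = d4*5 + d1 = 12
  d7 = d2 + d5 = 46/3
  d8 = d1 - 3 + d2 = 10/3
  d9 = d2*3 - 2 = 11
  d10 = d6/4 = 3
  d11 = d2*4 + d3/4 - d10 = 359/24
  d12 = d7*4 = 184/3
  d13 = d9 + d12*5 = 953/3
Walk from origin (0, 0):
  seg 1: up by d7 = 46/3 → (0, 46/3)
  seg 2: right by d3 = 5/2 → (5/2, 46/3)
  seg 3: down by d7 = 46/3 → (5/2, 0)
  seg 4: right by d9 = 11 → (27/2, 0)
  seg 5: down by d10 = 3 → (27/2, -3)
  seg 6: up by d2 = 13/3 → (27/2, 4/3)
  seg 7: left by d6 = 12 → (3/2, 4/3)
  seg 8: up by d1 = 2 → (3/2, 10/3)
  seg 9: up by d6 = 12 → (3/2, 46/3)
  seg 10: left by d2 = 13/3 → (-17/6, 46/3)

d6 = 12
d7 = 46/3
d8 = 10/3
d9 = 11
d10 = 3
d11 = 359/24
d12 = 184/3
d13 = 953/3
endpoint = (-17/6, 46/3)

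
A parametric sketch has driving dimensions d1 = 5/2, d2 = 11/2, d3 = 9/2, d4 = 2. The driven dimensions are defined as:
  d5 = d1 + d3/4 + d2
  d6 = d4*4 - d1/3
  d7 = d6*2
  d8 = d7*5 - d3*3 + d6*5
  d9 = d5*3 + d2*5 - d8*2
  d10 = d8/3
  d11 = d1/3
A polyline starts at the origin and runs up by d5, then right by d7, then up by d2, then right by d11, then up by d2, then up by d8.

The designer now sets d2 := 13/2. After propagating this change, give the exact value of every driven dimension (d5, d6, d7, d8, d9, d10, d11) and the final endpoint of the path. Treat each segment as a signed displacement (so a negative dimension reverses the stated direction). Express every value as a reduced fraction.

d5 = 81/8
d6 = 43/6
d7 = 43/3
d8 = 94
d9 = -1001/8
d10 = 94/3
d11 = 5/6
endpoint = (91/6, 937/8)

Apply edit: d2 := 13/2
  d5 = d1 + d3/4 + d2 = 81/8
  d6 = d4*4 - d1/3 = 43/6
  d7 = d6*2 = 43/3
  d8 = d7*5 - d3*3 + d6*5 = 94
  d9 = d5*3 + d2*5 - d8*2 = -1001/8
  d10 = d8/3 = 94/3
  d11 = d1/3 = 5/6
Walk from origin (0, 0):
  seg 1: up by d5 = 81/8 → (0, 81/8)
  seg 2: right by d7 = 43/3 → (43/3, 81/8)
  seg 3: up by d2 = 13/2 → (43/3, 133/8)
  seg 4: right by d11 = 5/6 → (91/6, 133/8)
  seg 5: up by d2 = 13/2 → (91/6, 185/8)
  seg 6: up by d8 = 94 → (91/6, 937/8)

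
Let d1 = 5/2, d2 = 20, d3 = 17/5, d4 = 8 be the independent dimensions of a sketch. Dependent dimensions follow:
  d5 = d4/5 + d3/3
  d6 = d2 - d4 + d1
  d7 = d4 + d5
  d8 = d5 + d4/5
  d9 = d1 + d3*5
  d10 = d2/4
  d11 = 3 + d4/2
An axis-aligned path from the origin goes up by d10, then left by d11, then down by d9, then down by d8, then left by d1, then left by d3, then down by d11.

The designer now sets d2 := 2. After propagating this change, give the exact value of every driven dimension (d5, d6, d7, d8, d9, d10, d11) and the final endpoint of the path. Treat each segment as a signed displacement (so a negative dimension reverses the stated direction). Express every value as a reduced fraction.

Apply edit: d2 := 2
  d5 = d4/5 + d3/3 = 41/15
  d6 = d2 - d4 + d1 = -7/2
  d7 = d4 + d5 = 161/15
  d8 = d5 + d4/5 = 13/3
  d9 = d1 + d3*5 = 39/2
  d10 = d2/4 = 1/2
  d11 = 3 + d4/2 = 7
Walk from origin (0, 0):
  seg 1: up by d10 = 1/2 → (0, 1/2)
  seg 2: left by d11 = 7 → (-7, 1/2)
  seg 3: down by d9 = 39/2 → (-7, -19)
  seg 4: down by d8 = 13/3 → (-7, -70/3)
  seg 5: left by d1 = 5/2 → (-19/2, -70/3)
  seg 6: left by d3 = 17/5 → (-129/10, -70/3)
  seg 7: down by d11 = 7 → (-129/10, -91/3)

d5 = 41/15
d6 = -7/2
d7 = 161/15
d8 = 13/3
d9 = 39/2
d10 = 1/2
d11 = 7
endpoint = (-129/10, -91/3)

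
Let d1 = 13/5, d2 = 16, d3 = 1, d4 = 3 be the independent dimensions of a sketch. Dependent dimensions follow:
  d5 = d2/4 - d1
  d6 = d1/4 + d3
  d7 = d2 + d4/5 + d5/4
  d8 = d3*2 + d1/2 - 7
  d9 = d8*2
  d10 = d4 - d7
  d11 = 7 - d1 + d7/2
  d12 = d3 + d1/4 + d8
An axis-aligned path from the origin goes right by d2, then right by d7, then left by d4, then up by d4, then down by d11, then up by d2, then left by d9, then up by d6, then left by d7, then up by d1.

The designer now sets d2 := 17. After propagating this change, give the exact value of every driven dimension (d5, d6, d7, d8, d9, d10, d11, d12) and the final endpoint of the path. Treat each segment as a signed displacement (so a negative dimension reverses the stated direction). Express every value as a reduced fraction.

Apply edit: d2 := 17
  d5 = d2/4 - d1 = 33/20
  d6 = d1/4 + d3 = 33/20
  d7 = d2 + d4/5 + d5/4 = 1441/80
  d8 = d3*2 + d1/2 - 7 = -37/10
  d9 = d8*2 = -37/5
  d10 = d4 - d7 = -1201/80
  d11 = 7 - d1 + d7/2 = 429/32
  d12 = d3 + d1/4 + d8 = -41/20
Walk from origin (0, 0):
  seg 1: right by d2 = 17 → (17, 0)
  seg 2: right by d7 = 1441/80 → (2801/80, 0)
  seg 3: left by d4 = 3 → (2561/80, 0)
  seg 4: up by d4 = 3 → (2561/80, 3)
  seg 5: down by d11 = 429/32 → (2561/80, -333/32)
  seg 6: up by d2 = 17 → (2561/80, 211/32)
  seg 7: left by d9 = -37/5 → (3153/80, 211/32)
  seg 8: up by d6 = 33/20 → (3153/80, 1319/160)
  seg 9: left by d7 = 1441/80 → (107/5, 1319/160)
  seg 10: up by d1 = 13/5 → (107/5, 347/32)

d5 = 33/20
d6 = 33/20
d7 = 1441/80
d8 = -37/10
d9 = -37/5
d10 = -1201/80
d11 = 429/32
d12 = -41/20
endpoint = (107/5, 347/32)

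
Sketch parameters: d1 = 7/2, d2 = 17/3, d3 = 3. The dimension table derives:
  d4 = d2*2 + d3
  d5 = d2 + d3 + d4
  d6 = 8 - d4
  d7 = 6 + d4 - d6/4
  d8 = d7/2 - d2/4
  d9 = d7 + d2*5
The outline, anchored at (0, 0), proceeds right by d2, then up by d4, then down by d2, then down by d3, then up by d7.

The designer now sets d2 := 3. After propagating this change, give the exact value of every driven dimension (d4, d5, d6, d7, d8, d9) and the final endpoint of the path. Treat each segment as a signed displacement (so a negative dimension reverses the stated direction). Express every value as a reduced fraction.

d4 = 9
d5 = 15
d6 = -1
d7 = 61/4
d8 = 55/8
d9 = 121/4
endpoint = (3, 73/4)

Apply edit: d2 := 3
  d4 = d2*2 + d3 = 9
  d5 = d2 + d3 + d4 = 15
  d6 = 8 - d4 = -1
  d7 = 6 + d4 - d6/4 = 61/4
  d8 = d7/2 - d2/4 = 55/8
  d9 = d7 + d2*5 = 121/4
Walk from origin (0, 0):
  seg 1: right by d2 = 3 → (3, 0)
  seg 2: up by d4 = 9 → (3, 9)
  seg 3: down by d2 = 3 → (3, 6)
  seg 4: down by d3 = 3 → (3, 3)
  seg 5: up by d7 = 61/4 → (3, 73/4)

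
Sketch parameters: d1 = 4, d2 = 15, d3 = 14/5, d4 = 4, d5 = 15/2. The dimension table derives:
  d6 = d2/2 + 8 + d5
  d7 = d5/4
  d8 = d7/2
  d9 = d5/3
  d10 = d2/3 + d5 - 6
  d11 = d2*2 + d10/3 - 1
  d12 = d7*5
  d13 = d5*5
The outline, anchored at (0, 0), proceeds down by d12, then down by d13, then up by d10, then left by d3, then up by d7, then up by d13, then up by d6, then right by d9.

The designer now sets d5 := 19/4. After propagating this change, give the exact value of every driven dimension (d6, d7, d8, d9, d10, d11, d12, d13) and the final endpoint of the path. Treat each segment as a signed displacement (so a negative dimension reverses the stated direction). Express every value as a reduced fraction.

Apply edit: d5 := 19/4
  d6 = d2/2 + 8 + d5 = 81/4
  d7 = d5/4 = 19/16
  d8 = d7/2 = 19/32
  d9 = d5/3 = 19/12
  d10 = d2/3 + d5 - 6 = 15/4
  d11 = d2*2 + d10/3 - 1 = 121/4
  d12 = d7*5 = 95/16
  d13 = d5*5 = 95/4
Walk from origin (0, 0):
  seg 1: down by d12 = 95/16 → (0, -95/16)
  seg 2: down by d13 = 95/4 → (0, -475/16)
  seg 3: up by d10 = 15/4 → (0, -415/16)
  seg 4: left by d3 = 14/5 → (-14/5, -415/16)
  seg 5: up by d7 = 19/16 → (-14/5, -99/4)
  seg 6: up by d13 = 95/4 → (-14/5, -1)
  seg 7: up by d6 = 81/4 → (-14/5, 77/4)
  seg 8: right by d9 = 19/12 → (-73/60, 77/4)

d6 = 81/4
d7 = 19/16
d8 = 19/32
d9 = 19/12
d10 = 15/4
d11 = 121/4
d12 = 95/16
d13 = 95/4
endpoint = (-73/60, 77/4)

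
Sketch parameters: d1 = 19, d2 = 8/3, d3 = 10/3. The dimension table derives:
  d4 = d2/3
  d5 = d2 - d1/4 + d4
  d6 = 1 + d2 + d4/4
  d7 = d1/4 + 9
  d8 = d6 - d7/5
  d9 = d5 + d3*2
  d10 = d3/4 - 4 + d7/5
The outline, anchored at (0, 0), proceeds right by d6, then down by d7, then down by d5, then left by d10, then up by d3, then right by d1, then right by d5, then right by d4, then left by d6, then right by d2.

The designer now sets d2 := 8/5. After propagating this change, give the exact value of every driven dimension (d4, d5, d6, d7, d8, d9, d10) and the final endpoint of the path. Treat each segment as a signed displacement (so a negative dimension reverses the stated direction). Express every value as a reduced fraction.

d4 = 8/15
d5 = -157/60
d6 = 41/15
d7 = 55/4
d8 = -1/60
d9 = 81/20
d10 = -5/12
endpoint = (284/15, -39/5)

Apply edit: d2 := 8/5
  d4 = d2/3 = 8/15
  d5 = d2 - d1/4 + d4 = -157/60
  d6 = 1 + d2 + d4/4 = 41/15
  d7 = d1/4 + 9 = 55/4
  d8 = d6 - d7/5 = -1/60
  d9 = d5 + d3*2 = 81/20
  d10 = d3/4 - 4 + d7/5 = -5/12
Walk from origin (0, 0):
  seg 1: right by d6 = 41/15 → (41/15, 0)
  seg 2: down by d7 = 55/4 → (41/15, -55/4)
  seg 3: down by d5 = -157/60 → (41/15, -167/15)
  seg 4: left by d10 = -5/12 → (63/20, -167/15)
  seg 5: up by d3 = 10/3 → (63/20, -39/5)
  seg 6: right by d1 = 19 → (443/20, -39/5)
  seg 7: right by d5 = -157/60 → (293/15, -39/5)
  seg 8: right by d4 = 8/15 → (301/15, -39/5)
  seg 9: left by d6 = 41/15 → (52/3, -39/5)
  seg 10: right by d2 = 8/5 → (284/15, -39/5)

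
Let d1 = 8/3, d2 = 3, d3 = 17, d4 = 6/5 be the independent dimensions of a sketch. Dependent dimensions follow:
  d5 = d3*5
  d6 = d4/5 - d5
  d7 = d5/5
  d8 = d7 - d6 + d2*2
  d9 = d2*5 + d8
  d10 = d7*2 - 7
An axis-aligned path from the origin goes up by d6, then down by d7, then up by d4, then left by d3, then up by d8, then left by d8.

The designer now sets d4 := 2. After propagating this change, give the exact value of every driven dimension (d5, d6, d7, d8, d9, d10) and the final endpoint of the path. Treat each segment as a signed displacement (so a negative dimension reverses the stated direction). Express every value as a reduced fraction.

d5 = 85
d6 = -423/5
d7 = 17
d8 = 538/5
d9 = 613/5
d10 = 27
endpoint = (-623/5, 8)

Apply edit: d4 := 2
  d5 = d3*5 = 85
  d6 = d4/5 - d5 = -423/5
  d7 = d5/5 = 17
  d8 = d7 - d6 + d2*2 = 538/5
  d9 = d2*5 + d8 = 613/5
  d10 = d7*2 - 7 = 27
Walk from origin (0, 0):
  seg 1: up by d6 = -423/5 → (0, -423/5)
  seg 2: down by d7 = 17 → (0, -508/5)
  seg 3: up by d4 = 2 → (0, -498/5)
  seg 4: left by d3 = 17 → (-17, -498/5)
  seg 5: up by d8 = 538/5 → (-17, 8)
  seg 6: left by d8 = 538/5 → (-623/5, 8)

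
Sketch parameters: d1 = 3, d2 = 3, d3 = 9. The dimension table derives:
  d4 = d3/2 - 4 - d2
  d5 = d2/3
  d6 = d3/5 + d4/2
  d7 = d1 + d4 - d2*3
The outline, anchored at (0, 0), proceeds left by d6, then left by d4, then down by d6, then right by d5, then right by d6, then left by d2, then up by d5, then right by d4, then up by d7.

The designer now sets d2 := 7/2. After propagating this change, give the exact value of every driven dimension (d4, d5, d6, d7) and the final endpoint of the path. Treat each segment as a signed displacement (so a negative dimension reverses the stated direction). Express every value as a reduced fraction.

d4 = -3
d5 = 7/6
d6 = 3/10
d7 = -21/2
endpoint = (-7/3, -289/30)

Apply edit: d2 := 7/2
  d4 = d3/2 - 4 - d2 = -3
  d5 = d2/3 = 7/6
  d6 = d3/5 + d4/2 = 3/10
  d7 = d1 + d4 - d2*3 = -21/2
Walk from origin (0, 0):
  seg 1: left by d6 = 3/10 → (-3/10, 0)
  seg 2: left by d4 = -3 → (27/10, 0)
  seg 3: down by d6 = 3/10 → (27/10, -3/10)
  seg 4: right by d5 = 7/6 → (58/15, -3/10)
  seg 5: right by d6 = 3/10 → (25/6, -3/10)
  seg 6: left by d2 = 7/2 → (2/3, -3/10)
  seg 7: up by d5 = 7/6 → (2/3, 13/15)
  seg 8: right by d4 = -3 → (-7/3, 13/15)
  seg 9: up by d7 = -21/2 → (-7/3, -289/30)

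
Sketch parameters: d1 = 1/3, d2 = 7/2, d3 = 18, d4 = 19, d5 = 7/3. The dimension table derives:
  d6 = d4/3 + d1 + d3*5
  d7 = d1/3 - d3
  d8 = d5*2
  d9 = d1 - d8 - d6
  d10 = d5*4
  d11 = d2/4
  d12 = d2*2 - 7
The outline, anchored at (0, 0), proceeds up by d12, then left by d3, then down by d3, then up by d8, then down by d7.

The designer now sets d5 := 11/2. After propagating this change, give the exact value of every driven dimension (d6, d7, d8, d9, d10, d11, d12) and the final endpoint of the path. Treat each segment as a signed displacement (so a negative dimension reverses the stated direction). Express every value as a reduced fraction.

Apply edit: d5 := 11/2
  d6 = d4/3 + d1 + d3*5 = 290/3
  d7 = d1/3 - d3 = -161/9
  d8 = d5*2 = 11
  d9 = d1 - d8 - d6 = -322/3
  d10 = d5*4 = 22
  d11 = d2/4 = 7/8
  d12 = d2*2 - 7 = 0
Walk from origin (0, 0):
  seg 1: up by d12 = 0 → (0, 0)
  seg 2: left by d3 = 18 → (-18, 0)
  seg 3: down by d3 = 18 → (-18, -18)
  seg 4: up by d8 = 11 → (-18, -7)
  seg 5: down by d7 = -161/9 → (-18, 98/9)

d6 = 290/3
d7 = -161/9
d8 = 11
d9 = -322/3
d10 = 22
d11 = 7/8
d12 = 0
endpoint = (-18, 98/9)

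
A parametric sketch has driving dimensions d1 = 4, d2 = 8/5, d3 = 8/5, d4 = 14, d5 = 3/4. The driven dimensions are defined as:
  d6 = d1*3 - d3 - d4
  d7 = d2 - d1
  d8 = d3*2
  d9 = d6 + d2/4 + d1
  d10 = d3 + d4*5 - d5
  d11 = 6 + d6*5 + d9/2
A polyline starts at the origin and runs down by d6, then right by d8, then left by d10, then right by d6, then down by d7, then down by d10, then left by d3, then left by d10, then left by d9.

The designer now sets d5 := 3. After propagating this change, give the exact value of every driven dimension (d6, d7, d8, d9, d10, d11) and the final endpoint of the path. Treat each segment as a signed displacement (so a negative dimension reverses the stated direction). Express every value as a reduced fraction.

Apply edit: d5 := 3
  d6 = d1*3 - d3 - d4 = -18/5
  d7 = d2 - d1 = -12/5
  d8 = d3*2 = 16/5
  d9 = d6 + d2/4 + d1 = 4/5
  d10 = d3 + d4*5 - d5 = 343/5
  d11 = 6 + d6*5 + d9/2 = -58/5
Walk from origin (0, 0):
  seg 1: down by d6 = -18/5 → (0, 18/5)
  seg 2: right by d8 = 16/5 → (16/5, 18/5)
  seg 3: left by d10 = 343/5 → (-327/5, 18/5)
  seg 4: right by d6 = -18/5 → (-69, 18/5)
  seg 5: down by d7 = -12/5 → (-69, 6)
  seg 6: down by d10 = 343/5 → (-69, -313/5)
  seg 7: left by d3 = 8/5 → (-353/5, -313/5)
  seg 8: left by d10 = 343/5 → (-696/5, -313/5)
  seg 9: left by d9 = 4/5 → (-140, -313/5)

d6 = -18/5
d7 = -12/5
d8 = 16/5
d9 = 4/5
d10 = 343/5
d11 = -58/5
endpoint = (-140, -313/5)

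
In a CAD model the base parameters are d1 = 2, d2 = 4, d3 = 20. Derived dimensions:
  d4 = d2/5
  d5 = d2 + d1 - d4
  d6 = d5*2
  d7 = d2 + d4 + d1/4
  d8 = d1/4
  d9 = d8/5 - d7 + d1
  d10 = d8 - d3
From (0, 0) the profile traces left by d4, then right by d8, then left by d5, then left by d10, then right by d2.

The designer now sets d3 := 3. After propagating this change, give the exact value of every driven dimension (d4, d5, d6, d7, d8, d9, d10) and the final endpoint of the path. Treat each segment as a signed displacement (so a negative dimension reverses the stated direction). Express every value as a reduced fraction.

Apply edit: d3 := 3
  d4 = d2/5 = 4/5
  d5 = d2 + d1 - d4 = 26/5
  d6 = d5*2 = 52/5
  d7 = d2 + d4 + d1/4 = 53/10
  d8 = d1/4 = 1/2
  d9 = d8/5 - d7 + d1 = -16/5
  d10 = d8 - d3 = -5/2
Walk from origin (0, 0):
  seg 1: left by d4 = 4/5 → (-4/5, 0)
  seg 2: right by d8 = 1/2 → (-3/10, 0)
  seg 3: left by d5 = 26/5 → (-11/2, 0)
  seg 4: left by d10 = -5/2 → (-3, 0)
  seg 5: right by d2 = 4 → (1, 0)

d4 = 4/5
d5 = 26/5
d6 = 52/5
d7 = 53/10
d8 = 1/2
d9 = -16/5
d10 = -5/2
endpoint = (1, 0)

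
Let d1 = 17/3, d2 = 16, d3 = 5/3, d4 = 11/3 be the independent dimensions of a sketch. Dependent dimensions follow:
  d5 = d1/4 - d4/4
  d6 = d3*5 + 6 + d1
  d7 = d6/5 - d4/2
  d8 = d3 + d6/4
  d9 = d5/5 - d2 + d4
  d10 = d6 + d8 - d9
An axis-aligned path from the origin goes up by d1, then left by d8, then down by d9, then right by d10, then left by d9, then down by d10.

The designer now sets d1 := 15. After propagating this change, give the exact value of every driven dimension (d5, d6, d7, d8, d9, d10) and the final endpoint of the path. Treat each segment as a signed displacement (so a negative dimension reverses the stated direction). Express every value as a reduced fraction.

Apply edit: d1 := 15
  d5 = d1/4 - d4/4 = 17/6
  d6 = d3*5 + 6 + d1 = 88/3
  d7 = d6/5 - d4/2 = 121/30
  d8 = d3 + d6/4 = 9
  d9 = d5/5 - d2 + d4 = -353/30
  d10 = d6 + d8 - d9 = 501/10
Walk from origin (0, 0):
  seg 1: up by d1 = 15 → (0, 15)
  seg 2: left by d8 = 9 → (-9, 15)
  seg 3: down by d9 = -353/30 → (-9, 803/30)
  seg 4: right by d10 = 501/10 → (411/10, 803/30)
  seg 5: left by d9 = -353/30 → (793/15, 803/30)
  seg 6: down by d10 = 501/10 → (793/15, -70/3)

d5 = 17/6
d6 = 88/3
d7 = 121/30
d8 = 9
d9 = -353/30
d10 = 501/10
endpoint = (793/15, -70/3)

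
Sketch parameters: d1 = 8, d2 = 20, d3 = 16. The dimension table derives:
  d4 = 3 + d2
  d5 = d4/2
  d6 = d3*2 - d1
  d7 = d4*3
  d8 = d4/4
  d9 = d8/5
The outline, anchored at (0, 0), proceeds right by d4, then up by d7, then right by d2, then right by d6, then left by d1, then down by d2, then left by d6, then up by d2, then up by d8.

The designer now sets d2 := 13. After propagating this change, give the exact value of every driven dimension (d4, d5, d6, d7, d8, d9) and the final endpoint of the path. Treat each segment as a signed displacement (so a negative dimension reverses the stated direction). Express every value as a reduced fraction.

d4 = 16
d5 = 8
d6 = 24
d7 = 48
d8 = 4
d9 = 4/5
endpoint = (21, 52)

Apply edit: d2 := 13
  d4 = 3 + d2 = 16
  d5 = d4/2 = 8
  d6 = d3*2 - d1 = 24
  d7 = d4*3 = 48
  d8 = d4/4 = 4
  d9 = d8/5 = 4/5
Walk from origin (0, 0):
  seg 1: right by d4 = 16 → (16, 0)
  seg 2: up by d7 = 48 → (16, 48)
  seg 3: right by d2 = 13 → (29, 48)
  seg 4: right by d6 = 24 → (53, 48)
  seg 5: left by d1 = 8 → (45, 48)
  seg 6: down by d2 = 13 → (45, 35)
  seg 7: left by d6 = 24 → (21, 35)
  seg 8: up by d2 = 13 → (21, 48)
  seg 9: up by d8 = 4 → (21, 52)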